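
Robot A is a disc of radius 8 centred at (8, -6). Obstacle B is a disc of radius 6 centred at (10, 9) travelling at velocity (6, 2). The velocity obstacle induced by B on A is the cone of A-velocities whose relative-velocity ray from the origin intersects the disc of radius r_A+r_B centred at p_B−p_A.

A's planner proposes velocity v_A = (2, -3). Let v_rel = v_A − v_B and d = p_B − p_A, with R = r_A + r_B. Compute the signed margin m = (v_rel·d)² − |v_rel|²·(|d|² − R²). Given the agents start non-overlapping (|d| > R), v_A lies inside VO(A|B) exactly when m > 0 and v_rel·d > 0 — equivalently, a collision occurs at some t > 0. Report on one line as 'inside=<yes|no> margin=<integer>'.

d = (2, 15),  |d|² = 229;  R = 8+6 = 14,  c = 229−14² = 33
v_rel = (-4, -5),  |v_rel|² = 41;  v_rel·d = (-4)·(2) + (-5)·(15) = -83
41·t² + 166·t + 33 = 0  ⇒  m = (-83)² − 41·33 = 5536
m = 5536 > 0,  v_rel·d = -83 < 0  ⇒  outside

inside=no margin=5536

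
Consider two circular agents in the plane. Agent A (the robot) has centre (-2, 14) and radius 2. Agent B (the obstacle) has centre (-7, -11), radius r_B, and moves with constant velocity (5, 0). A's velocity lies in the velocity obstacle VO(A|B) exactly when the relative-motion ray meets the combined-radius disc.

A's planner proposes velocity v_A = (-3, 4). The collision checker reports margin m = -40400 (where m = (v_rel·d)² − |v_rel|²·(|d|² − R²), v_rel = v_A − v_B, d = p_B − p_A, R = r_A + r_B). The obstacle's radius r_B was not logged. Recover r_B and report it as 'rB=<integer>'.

m = -40400
d = (-5, -25);  v_rel = (-8, 4),  |v_rel|² = 80
v_rel×d = (-8)·(-25) − (4)·(-5) = 220
since m = R²·80 − 220²:  R² = (48400 + -40400) / 80 = 100
R = √100 = 10  ⇒  r_B = 10 − 2 = 8

rB=8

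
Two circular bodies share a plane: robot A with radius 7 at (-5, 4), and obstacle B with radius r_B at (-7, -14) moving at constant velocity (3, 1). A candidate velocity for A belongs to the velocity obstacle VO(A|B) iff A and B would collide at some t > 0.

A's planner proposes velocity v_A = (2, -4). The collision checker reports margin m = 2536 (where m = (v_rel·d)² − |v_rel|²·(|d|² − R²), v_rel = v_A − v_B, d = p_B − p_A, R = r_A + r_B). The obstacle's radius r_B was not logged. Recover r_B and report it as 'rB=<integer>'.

m = 2536
d = (-2, -18);  v_rel = (-1, -5),  |v_rel|² = 26
v_rel×d = (-1)·(-18) − (-5)·(-2) = 8
since m = R²·26 − 8²:  R² = (64 + 2536) / 26 = 100
R = √100 = 10  ⇒  r_B = 10 − 7 = 3

rB=3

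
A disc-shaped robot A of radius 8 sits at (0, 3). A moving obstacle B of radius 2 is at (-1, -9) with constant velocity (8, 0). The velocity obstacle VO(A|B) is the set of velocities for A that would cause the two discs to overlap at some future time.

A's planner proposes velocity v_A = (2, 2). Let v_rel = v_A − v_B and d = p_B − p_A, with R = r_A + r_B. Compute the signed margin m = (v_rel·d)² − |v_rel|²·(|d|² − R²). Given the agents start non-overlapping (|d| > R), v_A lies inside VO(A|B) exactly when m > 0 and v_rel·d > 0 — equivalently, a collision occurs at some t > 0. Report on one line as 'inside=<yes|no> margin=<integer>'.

d = (-1, -12),  |d|² = 145;  R = 8+2 = 10,  c = 145−10² = 45
v_rel = (-6, 2),  |v_rel|² = 40;  v_rel·d = (-6)·(-1) + (2)·(-12) = -18
40·t² + 36·t + 45 = 0  ⇒  m = (-18)² − 40·45 = -1476
m = -1476 < 0,  v_rel·d = -18 < 0  ⇒  outside

inside=no margin=-1476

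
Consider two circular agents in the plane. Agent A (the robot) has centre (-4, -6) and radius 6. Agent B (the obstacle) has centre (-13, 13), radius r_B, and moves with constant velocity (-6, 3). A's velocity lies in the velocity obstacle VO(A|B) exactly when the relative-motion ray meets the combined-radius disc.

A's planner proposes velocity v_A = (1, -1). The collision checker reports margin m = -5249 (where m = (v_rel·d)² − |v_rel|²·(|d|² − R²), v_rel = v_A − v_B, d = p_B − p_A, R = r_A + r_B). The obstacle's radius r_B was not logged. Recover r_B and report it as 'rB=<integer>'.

m = -5249
d = (-9, 19);  v_rel = (7, -4),  |v_rel|² = 65
v_rel×d = (7)·(19) − (-4)·(-9) = 97
since m = R²·65 − 97²:  R² = (9409 + -5249) / 65 = 64
R = √64 = 8  ⇒  r_B = 8 − 6 = 2

rB=2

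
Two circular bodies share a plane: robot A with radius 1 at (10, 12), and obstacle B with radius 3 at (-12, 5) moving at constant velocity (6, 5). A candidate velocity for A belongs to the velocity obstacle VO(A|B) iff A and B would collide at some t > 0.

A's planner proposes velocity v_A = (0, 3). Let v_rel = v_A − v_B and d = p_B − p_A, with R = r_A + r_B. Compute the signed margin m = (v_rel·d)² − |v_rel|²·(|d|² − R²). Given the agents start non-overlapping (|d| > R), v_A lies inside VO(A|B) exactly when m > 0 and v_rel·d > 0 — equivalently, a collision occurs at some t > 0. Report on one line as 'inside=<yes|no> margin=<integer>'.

d = (-22, -7),  |d|² = 533;  R = 1+3 = 4,  c = 533−4² = 517
v_rel = (-6, -2),  |v_rel|² = 40;  v_rel·d = (-6)·(-22) + (-2)·(-7) = 146
40·t² − 292·t + 517 = 0  ⇒  m = 146² − 40·517 = 636
m = 636 > 0,  v_rel·d = 146 > 0  ⇒  inside

inside=yes margin=636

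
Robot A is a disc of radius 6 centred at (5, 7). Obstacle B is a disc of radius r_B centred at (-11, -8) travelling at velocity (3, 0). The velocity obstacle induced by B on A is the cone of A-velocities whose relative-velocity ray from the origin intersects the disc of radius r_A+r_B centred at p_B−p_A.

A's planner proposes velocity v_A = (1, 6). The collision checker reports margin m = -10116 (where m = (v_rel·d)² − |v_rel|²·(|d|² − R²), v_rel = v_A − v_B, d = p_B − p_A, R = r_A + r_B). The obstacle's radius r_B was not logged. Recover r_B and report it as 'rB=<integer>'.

m = -10116
d = (-16, -15);  v_rel = (-2, 6),  |v_rel|² = 40
v_rel×d = (-2)·(-15) − (6)·(-16) = 126
since m = R²·40 − 126²:  R² = (15876 + -10116) / 40 = 144
R = √144 = 12  ⇒  r_B = 12 − 6 = 6

rB=6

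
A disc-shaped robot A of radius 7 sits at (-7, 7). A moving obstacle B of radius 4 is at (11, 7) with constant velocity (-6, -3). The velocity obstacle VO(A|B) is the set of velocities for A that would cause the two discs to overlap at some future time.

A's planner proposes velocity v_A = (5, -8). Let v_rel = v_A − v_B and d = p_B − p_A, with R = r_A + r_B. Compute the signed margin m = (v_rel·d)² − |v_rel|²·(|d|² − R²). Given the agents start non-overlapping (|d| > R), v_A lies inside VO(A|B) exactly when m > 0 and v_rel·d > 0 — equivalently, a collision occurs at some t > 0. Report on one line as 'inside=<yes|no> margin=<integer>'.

d = (18, 0),  |d|² = 324;  R = 7+4 = 11,  c = 324−11² = 203
v_rel = (11, -5),  |v_rel|² = 146;  v_rel·d = (11)·(18) + (-5)·(0) = 198
146·t² − 396·t + 203 = 0  ⇒  m = 198² − 146·203 = 9566
m = 9566 > 0,  v_rel·d = 198 > 0  ⇒  inside

inside=yes margin=9566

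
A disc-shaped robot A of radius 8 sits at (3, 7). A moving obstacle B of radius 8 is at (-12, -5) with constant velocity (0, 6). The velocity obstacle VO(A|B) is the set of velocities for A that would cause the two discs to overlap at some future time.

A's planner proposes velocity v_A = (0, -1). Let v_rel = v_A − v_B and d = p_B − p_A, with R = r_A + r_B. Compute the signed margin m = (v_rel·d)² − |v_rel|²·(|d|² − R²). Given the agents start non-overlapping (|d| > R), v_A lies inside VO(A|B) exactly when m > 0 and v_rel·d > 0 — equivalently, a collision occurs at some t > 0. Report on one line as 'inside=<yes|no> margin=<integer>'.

d = (-15, -12),  |d|² = 369;  R = 8+8 = 16,  c = 369−16² = 113
v_rel = (0, -7),  |v_rel|² = 49;  v_rel·d = (0)·(-15) + (-7)·(-12) = 84
49·t² − 168·t + 113 = 0  ⇒  m = 84² − 49·113 = 1519
m = 1519 > 0,  v_rel·d = 84 > 0  ⇒  inside

inside=yes margin=1519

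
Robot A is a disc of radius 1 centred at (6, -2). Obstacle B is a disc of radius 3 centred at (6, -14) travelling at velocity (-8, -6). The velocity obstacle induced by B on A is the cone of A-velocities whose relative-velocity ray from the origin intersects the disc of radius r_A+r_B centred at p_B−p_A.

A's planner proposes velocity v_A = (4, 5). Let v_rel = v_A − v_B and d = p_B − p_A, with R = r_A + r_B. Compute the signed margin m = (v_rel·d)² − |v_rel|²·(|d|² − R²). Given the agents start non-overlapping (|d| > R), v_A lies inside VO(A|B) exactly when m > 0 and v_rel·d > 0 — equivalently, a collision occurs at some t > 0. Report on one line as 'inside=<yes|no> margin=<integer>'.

d = (0, -12),  |d|² = 144;  R = 1+3 = 4,  c = 144−4² = 128
v_rel = (12, 11),  |v_rel|² = 265;  v_rel·d = (12)·(0) + (11)·(-12) = -132
265·t² + 264·t + 128 = 0  ⇒  m = (-132)² − 265·128 = -16496
m = -16496 < 0,  v_rel·d = -132 < 0  ⇒  outside

inside=no margin=-16496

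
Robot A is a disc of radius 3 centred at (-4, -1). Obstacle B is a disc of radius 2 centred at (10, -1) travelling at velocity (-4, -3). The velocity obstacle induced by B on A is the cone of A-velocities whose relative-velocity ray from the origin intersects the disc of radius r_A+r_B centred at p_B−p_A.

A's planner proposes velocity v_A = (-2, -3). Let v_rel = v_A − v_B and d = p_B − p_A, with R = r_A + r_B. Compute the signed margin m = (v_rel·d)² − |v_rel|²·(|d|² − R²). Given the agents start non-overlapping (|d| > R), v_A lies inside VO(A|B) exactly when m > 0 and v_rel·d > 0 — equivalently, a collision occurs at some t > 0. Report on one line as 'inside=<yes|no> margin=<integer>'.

d = (14, 0),  |d|² = 196;  R = 3+2 = 5,  c = 196−5² = 171
v_rel = (2, 0),  |v_rel|² = 4;  v_rel·d = (2)·(14) + (0)·(0) = 28
4·t² − 56·t + 171 = 0  ⇒  m = 28² − 4·171 = 100
m = 100 > 0,  v_rel·d = 28 > 0  ⇒  inside

inside=yes margin=100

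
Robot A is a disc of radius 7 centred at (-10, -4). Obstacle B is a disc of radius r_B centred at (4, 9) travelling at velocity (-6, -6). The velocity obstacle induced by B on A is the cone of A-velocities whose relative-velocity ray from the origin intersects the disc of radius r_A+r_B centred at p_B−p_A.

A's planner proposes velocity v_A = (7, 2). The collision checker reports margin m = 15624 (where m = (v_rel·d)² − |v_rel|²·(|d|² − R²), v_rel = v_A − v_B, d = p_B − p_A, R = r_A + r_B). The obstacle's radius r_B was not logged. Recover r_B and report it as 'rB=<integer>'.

m = 15624
d = (14, 13);  v_rel = (13, 8),  |v_rel|² = 233
v_rel×d = (13)·(13) − (8)·(14) = 57
since m = R²·233 − 57²:  R² = (3249 + 15624) / 233 = 81
R = √81 = 9  ⇒  r_B = 9 − 7 = 2

rB=2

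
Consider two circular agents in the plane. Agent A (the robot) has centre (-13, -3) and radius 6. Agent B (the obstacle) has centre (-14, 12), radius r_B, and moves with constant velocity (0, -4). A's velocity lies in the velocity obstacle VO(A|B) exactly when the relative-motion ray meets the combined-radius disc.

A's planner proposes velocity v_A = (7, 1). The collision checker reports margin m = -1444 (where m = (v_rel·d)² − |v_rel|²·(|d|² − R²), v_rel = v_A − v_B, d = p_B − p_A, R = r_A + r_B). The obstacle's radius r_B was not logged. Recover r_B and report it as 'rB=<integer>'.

m = -1444
d = (-1, 15);  v_rel = (7, 5),  |v_rel|² = 74
v_rel×d = (7)·(15) − (5)·(-1) = 110
since m = R²·74 − 110²:  R² = (12100 + -1444) / 74 = 144
R = √144 = 12  ⇒  r_B = 12 − 6 = 6

rB=6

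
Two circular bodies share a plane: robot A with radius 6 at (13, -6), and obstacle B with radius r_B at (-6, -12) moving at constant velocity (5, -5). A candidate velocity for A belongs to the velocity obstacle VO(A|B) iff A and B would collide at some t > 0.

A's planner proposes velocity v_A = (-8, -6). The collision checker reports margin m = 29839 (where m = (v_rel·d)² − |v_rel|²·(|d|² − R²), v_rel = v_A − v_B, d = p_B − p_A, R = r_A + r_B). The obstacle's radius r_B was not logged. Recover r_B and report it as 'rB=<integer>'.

m = 29839
d = (-19, -6);  v_rel = (-13, -1),  |v_rel|² = 170
v_rel×d = (-13)·(-6) − (-1)·(-19) = 59
since m = R²·170 − 59²:  R² = (3481 + 29839) / 170 = 196
R = √196 = 14  ⇒  r_B = 14 − 6 = 8

rB=8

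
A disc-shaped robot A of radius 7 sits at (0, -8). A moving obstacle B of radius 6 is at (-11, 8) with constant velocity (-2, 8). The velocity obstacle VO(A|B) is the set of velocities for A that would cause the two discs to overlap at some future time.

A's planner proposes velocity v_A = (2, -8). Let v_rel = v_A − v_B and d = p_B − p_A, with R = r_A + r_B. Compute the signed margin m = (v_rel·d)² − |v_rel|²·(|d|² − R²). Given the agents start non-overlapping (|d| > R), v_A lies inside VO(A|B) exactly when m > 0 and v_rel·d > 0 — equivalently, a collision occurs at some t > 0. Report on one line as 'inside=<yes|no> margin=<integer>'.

d = (-11, 16),  |d|² = 377;  R = 7+6 = 13,  c = 377−13² = 208
v_rel = (4, -16),  |v_rel|² = 272;  v_rel·d = (4)·(-11) + (-16)·(16) = -300
272·t² + 600·t + 208 = 0  ⇒  m = (-300)² − 272·208 = 33424
m = 33424 > 0,  v_rel·d = -300 < 0  ⇒  outside

inside=no margin=33424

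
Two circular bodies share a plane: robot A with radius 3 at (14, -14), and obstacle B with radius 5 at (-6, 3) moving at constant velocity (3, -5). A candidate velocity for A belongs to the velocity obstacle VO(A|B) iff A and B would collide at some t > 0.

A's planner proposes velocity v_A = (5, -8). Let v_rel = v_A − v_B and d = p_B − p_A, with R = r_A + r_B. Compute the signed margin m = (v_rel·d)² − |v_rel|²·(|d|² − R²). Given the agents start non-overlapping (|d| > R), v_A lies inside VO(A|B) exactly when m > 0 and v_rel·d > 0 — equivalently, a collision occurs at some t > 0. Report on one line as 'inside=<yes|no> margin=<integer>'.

d = (-20, 17),  |d|² = 689;  R = 3+5 = 8,  c = 689−8² = 625
v_rel = (2, -3),  |v_rel|² = 13;  v_rel·d = (2)·(-20) + (-3)·(17) = -91
13·t² + 182·t + 625 = 0  ⇒  m = (-91)² − 13·625 = 156
m = 156 > 0,  v_rel·d = -91 < 0  ⇒  outside

inside=no margin=156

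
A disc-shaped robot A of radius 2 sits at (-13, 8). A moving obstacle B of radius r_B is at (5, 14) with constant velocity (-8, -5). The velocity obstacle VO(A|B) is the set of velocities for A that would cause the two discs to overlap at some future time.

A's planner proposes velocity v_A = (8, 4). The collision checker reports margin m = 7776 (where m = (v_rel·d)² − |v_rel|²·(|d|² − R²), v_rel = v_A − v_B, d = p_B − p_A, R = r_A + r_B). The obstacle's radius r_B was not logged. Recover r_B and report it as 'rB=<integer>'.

m = 7776
d = (18, 6);  v_rel = (16, 9),  |v_rel|² = 337
v_rel×d = (16)·(6) − (9)·(18) = -66
since m = R²·337 − (-66)²:  R² = (4356 + 7776) / 337 = 36
R = √36 = 6  ⇒  r_B = 6 − 2 = 4

rB=4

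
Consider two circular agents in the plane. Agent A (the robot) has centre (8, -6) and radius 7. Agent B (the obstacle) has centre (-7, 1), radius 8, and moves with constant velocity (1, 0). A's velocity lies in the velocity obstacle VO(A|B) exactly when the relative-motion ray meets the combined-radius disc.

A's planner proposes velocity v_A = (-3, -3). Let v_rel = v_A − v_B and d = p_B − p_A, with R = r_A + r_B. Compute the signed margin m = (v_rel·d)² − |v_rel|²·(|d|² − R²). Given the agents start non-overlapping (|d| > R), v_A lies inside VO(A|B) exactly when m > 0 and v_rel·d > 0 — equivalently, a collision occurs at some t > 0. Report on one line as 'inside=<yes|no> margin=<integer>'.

d = (-15, 7),  |d|² = 274;  R = 7+8 = 15,  c = 274−15² = 49
v_rel = (-4, -3),  |v_rel|² = 25;  v_rel·d = (-4)·(-15) + (-3)·(7) = 39
25·t² − 78·t + 49 = 0  ⇒  m = 39² − 25·49 = 296
m = 296 > 0,  v_rel·d = 39 > 0  ⇒  inside

inside=yes margin=296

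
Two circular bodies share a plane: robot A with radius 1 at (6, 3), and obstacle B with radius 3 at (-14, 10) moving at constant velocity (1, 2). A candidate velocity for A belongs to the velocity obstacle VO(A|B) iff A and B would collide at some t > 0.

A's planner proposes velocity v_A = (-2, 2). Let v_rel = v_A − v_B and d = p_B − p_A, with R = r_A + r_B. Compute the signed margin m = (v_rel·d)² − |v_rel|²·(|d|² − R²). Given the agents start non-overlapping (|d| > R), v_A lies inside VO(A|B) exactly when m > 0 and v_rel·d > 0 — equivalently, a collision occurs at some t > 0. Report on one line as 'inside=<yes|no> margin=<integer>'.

d = (-20, 7),  |d|² = 449;  R = 1+3 = 4,  c = 449−4² = 433
v_rel = (-3, 0),  |v_rel|² = 9;  v_rel·d = (-3)·(-20) + (0)·(7) = 60
9·t² − 120·t + 433 = 0  ⇒  m = 60² − 9·433 = -297
m = -297 < 0,  v_rel·d = 60 > 0  ⇒  outside

inside=no margin=-297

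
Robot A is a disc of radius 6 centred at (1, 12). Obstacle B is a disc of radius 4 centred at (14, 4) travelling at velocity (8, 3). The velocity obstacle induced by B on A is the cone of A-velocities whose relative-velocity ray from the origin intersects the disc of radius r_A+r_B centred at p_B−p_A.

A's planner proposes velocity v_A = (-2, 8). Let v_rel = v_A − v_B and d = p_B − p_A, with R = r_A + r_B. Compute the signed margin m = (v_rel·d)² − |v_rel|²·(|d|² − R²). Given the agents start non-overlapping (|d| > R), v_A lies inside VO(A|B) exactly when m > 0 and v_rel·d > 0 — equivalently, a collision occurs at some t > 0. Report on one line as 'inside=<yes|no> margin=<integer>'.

d = (13, -8),  |d|² = 233;  R = 6+4 = 10,  c = 233−10² = 133
v_rel = (-10, 5),  |v_rel|² = 125;  v_rel·d = (-10)·(13) + (5)·(-8) = -170
125·t² + 340·t + 133 = 0  ⇒  m = (-170)² − 125·133 = 12275
m = 12275 > 0,  v_rel·d = -170 < 0  ⇒  outside

inside=no margin=12275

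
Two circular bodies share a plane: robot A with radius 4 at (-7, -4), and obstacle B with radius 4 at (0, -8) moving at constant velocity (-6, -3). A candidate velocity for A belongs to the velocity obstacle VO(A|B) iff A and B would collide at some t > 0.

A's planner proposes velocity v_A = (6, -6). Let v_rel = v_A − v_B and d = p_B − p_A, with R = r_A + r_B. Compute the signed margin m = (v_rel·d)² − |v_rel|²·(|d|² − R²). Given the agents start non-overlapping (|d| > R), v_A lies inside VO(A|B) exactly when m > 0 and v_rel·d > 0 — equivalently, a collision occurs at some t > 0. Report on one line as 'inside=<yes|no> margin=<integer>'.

d = (7, -4),  |d|² = 65;  R = 4+4 = 8,  c = 65−8² = 1
v_rel = (12, -3),  |v_rel|² = 153;  v_rel·d = (12)·(7) + (-3)·(-4) = 96
153·t² − 192·t + 1 = 0  ⇒  m = 96² − 153·1 = 9063
m = 9063 > 0,  v_rel·d = 96 > 0  ⇒  inside

inside=yes margin=9063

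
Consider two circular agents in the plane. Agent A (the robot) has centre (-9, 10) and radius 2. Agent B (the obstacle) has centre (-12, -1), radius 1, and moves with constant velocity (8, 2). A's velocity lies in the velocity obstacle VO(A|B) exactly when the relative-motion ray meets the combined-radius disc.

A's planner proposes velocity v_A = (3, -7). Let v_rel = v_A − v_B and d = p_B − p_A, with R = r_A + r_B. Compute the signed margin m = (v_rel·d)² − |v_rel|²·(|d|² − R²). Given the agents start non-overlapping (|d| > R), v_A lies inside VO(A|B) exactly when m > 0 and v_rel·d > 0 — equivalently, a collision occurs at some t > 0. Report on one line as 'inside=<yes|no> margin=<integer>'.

d = (-3, -11),  |d|² = 130;  R = 2+1 = 3,  c = 130−3² = 121
v_rel = (-5, -9),  |v_rel|² = 106;  v_rel·d = (-5)·(-3) + (-9)·(-11) = 114
106·t² − 228·t + 121 = 0  ⇒  m = 114² − 106·121 = 170
m = 170 > 0,  v_rel·d = 114 > 0  ⇒  inside

inside=yes margin=170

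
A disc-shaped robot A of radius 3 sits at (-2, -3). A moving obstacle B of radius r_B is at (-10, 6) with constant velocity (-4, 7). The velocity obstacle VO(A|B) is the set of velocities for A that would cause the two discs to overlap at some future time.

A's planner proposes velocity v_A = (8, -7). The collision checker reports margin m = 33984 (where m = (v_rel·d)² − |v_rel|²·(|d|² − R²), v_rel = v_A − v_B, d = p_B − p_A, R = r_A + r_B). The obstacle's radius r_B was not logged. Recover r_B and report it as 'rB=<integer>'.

m = 33984
d = (-8, 9);  v_rel = (12, -14),  |v_rel|² = 340
v_rel×d = (12)·(9) − (-14)·(-8) = -4
since m = R²·340 − (-4)²:  R² = (16 + 33984) / 340 = 100
R = √100 = 10  ⇒  r_B = 10 − 3 = 7

rB=7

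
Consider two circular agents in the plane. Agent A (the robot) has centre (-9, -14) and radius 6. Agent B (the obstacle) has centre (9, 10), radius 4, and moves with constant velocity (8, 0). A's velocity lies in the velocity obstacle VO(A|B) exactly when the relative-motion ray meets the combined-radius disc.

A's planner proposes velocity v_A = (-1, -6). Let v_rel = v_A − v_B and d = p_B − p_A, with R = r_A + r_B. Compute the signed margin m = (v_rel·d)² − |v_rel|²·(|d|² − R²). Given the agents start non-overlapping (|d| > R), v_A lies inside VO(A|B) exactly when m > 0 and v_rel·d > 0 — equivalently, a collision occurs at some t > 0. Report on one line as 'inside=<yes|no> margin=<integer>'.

d = (18, 24),  |d|² = 900;  R = 6+4 = 10,  c = 900−10² = 800
v_rel = (-9, -6),  |v_rel|² = 117;  v_rel·d = (-9)·(18) + (-6)·(24) = -306
117·t² + 612·t + 800 = 0  ⇒  m = (-306)² − 117·800 = 36
m = 36 > 0,  v_rel·d = -306 < 0  ⇒  outside

inside=no margin=36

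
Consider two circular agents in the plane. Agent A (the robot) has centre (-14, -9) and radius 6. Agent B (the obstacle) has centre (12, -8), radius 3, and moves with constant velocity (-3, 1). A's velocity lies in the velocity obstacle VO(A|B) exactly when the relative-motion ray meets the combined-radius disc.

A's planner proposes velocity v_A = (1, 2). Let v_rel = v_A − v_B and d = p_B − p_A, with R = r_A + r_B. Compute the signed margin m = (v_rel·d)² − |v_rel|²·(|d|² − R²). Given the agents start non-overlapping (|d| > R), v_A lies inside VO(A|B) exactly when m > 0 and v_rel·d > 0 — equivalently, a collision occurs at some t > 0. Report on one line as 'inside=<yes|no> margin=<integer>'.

d = (26, 1),  |d|² = 677;  R = 6+3 = 9,  c = 677−9² = 596
v_rel = (4, 1),  |v_rel|² = 17;  v_rel·d = (4)·(26) + (1)·(1) = 105
17·t² − 210·t + 596 = 0  ⇒  m = 105² − 17·596 = 893
m = 893 > 0,  v_rel·d = 105 > 0  ⇒  inside

inside=yes margin=893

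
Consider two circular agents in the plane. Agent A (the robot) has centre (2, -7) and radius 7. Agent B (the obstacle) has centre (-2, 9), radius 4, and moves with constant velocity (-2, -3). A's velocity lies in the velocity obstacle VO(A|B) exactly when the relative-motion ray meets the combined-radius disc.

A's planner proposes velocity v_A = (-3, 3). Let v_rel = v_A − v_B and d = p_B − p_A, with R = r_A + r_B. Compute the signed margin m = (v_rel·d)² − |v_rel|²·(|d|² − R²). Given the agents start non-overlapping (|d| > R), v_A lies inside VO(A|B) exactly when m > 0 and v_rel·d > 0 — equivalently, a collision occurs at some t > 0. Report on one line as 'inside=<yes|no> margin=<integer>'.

d = (-4, 16),  |d|² = 272;  R = 7+4 = 11,  c = 272−11² = 151
v_rel = (-1, 6),  |v_rel|² = 37;  v_rel·d = (-1)·(-4) + (6)·(16) = 100
37·t² − 200·t + 151 = 0  ⇒  m = 100² − 37·151 = 4413
m = 4413 > 0,  v_rel·d = 100 > 0  ⇒  inside

inside=yes margin=4413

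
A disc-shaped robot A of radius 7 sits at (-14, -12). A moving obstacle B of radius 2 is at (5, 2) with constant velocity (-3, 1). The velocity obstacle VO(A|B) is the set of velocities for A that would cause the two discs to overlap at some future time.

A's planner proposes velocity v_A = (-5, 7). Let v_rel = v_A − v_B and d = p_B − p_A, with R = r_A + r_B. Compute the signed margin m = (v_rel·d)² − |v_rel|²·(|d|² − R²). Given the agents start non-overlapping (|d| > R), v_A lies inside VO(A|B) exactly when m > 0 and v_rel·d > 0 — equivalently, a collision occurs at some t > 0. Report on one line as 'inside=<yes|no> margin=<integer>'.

d = (19, 14),  |d|² = 557;  R = 7+2 = 9,  c = 557−9² = 476
v_rel = (-2, 6),  |v_rel|² = 40;  v_rel·d = (-2)·(19) + (6)·(14) = 46
40·t² − 92·t + 476 = 0  ⇒  m = 46² − 40·476 = -16924
m = -16924 < 0,  v_rel·d = 46 > 0  ⇒  outside

inside=no margin=-16924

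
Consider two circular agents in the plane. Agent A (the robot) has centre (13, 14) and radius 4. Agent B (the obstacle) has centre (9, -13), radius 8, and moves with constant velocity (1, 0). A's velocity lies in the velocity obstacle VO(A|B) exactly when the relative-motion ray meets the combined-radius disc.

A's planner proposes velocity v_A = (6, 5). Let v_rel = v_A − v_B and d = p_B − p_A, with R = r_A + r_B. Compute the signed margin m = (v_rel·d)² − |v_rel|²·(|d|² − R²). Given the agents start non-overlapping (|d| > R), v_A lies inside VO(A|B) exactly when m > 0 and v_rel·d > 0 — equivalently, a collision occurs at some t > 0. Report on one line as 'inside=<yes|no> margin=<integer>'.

d = (-4, -27),  |d|² = 745;  R = 4+8 = 12,  c = 745−12² = 601
v_rel = (5, 5),  |v_rel|² = 50;  v_rel·d = (5)·(-4) + (5)·(-27) = -155
50·t² + 310·t + 601 = 0  ⇒  m = (-155)² − 50·601 = -6025
m = -6025 < 0,  v_rel·d = -155 < 0  ⇒  outside

inside=no margin=-6025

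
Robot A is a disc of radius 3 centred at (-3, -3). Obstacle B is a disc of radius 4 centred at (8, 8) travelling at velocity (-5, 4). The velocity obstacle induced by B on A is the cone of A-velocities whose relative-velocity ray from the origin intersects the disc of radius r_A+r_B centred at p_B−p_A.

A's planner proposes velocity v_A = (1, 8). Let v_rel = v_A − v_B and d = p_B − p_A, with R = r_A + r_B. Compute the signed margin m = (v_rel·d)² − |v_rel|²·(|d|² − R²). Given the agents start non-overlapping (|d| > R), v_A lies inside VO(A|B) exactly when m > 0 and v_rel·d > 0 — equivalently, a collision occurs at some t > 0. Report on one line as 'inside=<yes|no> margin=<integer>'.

d = (11, 11),  |d|² = 242;  R = 3+4 = 7,  c = 242−7² = 193
v_rel = (6, 4),  |v_rel|² = 52;  v_rel·d = (6)·(11) + (4)·(11) = 110
52·t² − 220·t + 193 = 0  ⇒  m = 110² − 52·193 = 2064
m = 2064 > 0,  v_rel·d = 110 > 0  ⇒  inside

inside=yes margin=2064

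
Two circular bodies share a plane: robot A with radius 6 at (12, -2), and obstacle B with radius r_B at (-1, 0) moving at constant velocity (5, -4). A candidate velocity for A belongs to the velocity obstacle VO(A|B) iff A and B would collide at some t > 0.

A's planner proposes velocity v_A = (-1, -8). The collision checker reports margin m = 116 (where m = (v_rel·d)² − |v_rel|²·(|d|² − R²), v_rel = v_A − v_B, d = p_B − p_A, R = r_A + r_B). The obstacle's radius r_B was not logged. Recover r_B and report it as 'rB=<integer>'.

m = 116
d = (-13, 2);  v_rel = (-6, -4),  |v_rel|² = 52
v_rel×d = (-6)·(2) − (-4)·(-13) = -64
since m = R²·52 − (-64)²:  R² = (4096 + 116) / 52 = 81
R = √81 = 9  ⇒  r_B = 9 − 6 = 3

rB=3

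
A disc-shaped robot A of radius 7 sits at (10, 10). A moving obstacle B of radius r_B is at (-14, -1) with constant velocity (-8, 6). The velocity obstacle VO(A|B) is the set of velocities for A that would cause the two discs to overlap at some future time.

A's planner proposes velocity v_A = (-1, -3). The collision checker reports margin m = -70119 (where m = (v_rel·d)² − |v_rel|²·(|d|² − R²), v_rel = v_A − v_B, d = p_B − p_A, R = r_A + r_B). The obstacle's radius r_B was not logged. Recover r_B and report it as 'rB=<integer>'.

m = -70119
d = (-24, -11);  v_rel = (7, -9),  |v_rel|² = 130
v_rel×d = (7)·(-11) − (-9)·(-24) = -293
since m = R²·130 − (-293)²:  R² = (85849 + -70119) / 130 = 121
R = √121 = 11  ⇒  r_B = 11 − 7 = 4

rB=4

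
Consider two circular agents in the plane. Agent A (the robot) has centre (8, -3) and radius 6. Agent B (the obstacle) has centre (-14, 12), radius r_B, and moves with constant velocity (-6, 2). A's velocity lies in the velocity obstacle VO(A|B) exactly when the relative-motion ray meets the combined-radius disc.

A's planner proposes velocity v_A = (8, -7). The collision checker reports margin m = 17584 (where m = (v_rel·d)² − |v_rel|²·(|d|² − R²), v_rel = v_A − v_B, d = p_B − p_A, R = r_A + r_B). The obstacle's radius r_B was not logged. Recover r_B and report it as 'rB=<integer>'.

m = 17584
d = (-22, 15);  v_rel = (14, -9),  |v_rel|² = 277
v_rel×d = (14)·(15) − (-9)·(-22) = 12
since m = R²·277 − 12²:  R² = (144 + 17584) / 277 = 64
R = √64 = 8  ⇒  r_B = 8 − 6 = 2

rB=2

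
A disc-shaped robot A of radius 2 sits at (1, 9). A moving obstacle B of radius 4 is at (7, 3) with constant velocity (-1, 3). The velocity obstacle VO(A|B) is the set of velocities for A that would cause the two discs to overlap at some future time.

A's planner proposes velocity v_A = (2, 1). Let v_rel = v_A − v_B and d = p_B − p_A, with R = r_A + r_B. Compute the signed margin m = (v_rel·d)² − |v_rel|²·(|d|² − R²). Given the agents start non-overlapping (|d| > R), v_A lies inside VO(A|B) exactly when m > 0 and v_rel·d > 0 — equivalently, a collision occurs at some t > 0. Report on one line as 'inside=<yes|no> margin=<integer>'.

d = (6, -6),  |d|² = 72;  R = 2+4 = 6,  c = 72−6² = 36
v_rel = (3, -2),  |v_rel|² = 13;  v_rel·d = (3)·(6) + (-2)·(-6) = 30
13·t² − 60·t + 36 = 0  ⇒  m = 30² − 13·36 = 432
m = 432 > 0,  v_rel·d = 30 > 0  ⇒  inside

inside=yes margin=432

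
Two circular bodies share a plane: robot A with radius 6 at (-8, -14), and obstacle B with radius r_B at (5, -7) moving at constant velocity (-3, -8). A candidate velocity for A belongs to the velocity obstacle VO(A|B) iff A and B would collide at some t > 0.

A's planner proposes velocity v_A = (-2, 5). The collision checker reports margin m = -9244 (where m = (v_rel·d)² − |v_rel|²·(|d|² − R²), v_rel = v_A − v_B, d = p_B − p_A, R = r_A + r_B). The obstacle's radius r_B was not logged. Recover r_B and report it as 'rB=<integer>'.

m = -9244
d = (13, 7);  v_rel = (1, 13),  |v_rel|² = 170
v_rel×d = (1)·(7) − (13)·(13) = -162
since m = R²·170 − (-162)²:  R² = (26244 + -9244) / 170 = 100
R = √100 = 10  ⇒  r_B = 10 − 6 = 4

rB=4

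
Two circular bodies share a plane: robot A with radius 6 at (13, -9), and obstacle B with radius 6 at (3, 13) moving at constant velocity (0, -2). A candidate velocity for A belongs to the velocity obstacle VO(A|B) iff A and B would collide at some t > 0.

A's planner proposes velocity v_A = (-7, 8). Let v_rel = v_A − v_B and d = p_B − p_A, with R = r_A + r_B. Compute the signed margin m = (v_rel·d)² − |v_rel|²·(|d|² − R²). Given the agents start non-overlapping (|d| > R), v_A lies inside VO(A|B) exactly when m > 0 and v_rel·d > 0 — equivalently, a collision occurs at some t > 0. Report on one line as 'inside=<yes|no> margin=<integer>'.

d = (-10, 22),  |d|² = 584;  R = 6+6 = 12,  c = 584−12² = 440
v_rel = (-7, 10),  |v_rel|² = 149;  v_rel·d = (-7)·(-10) + (10)·(22) = 290
149·t² − 580·t + 440 = 0  ⇒  m = 290² − 149·440 = 18540
m = 18540 > 0,  v_rel·d = 290 > 0  ⇒  inside

inside=yes margin=18540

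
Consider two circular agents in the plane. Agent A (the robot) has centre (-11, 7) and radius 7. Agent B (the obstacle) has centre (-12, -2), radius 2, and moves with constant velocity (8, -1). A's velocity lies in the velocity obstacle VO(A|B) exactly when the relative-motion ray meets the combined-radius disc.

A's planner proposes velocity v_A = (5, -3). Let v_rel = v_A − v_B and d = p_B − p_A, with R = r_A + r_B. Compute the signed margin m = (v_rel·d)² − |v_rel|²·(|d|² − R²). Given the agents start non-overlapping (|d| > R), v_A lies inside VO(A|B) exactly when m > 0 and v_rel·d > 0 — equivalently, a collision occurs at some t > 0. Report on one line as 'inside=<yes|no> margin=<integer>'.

d = (-1, -9),  |d|² = 82;  R = 7+2 = 9,  c = 82−9² = 1
v_rel = (-3, -2),  |v_rel|² = 13;  v_rel·d = (-3)·(-1) + (-2)·(-9) = 21
13·t² − 42·t + 1 = 0  ⇒  m = 21² − 13·1 = 428
m = 428 > 0,  v_rel·d = 21 > 0  ⇒  inside

inside=yes margin=428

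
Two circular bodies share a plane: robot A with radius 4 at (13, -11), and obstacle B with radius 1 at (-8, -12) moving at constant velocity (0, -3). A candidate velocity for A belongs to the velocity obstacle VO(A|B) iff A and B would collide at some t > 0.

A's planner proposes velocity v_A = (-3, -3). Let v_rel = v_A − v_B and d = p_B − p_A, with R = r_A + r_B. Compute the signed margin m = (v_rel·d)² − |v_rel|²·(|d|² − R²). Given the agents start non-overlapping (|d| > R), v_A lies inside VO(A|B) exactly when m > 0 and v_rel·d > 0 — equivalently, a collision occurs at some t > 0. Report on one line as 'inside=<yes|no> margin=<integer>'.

d = (-21, -1),  |d|² = 442;  R = 4+1 = 5,  c = 442−5² = 417
v_rel = (-3, 0),  |v_rel|² = 9;  v_rel·d = (-3)·(-21) + (0)·(-1) = 63
9·t² − 126·t + 417 = 0  ⇒  m = 63² − 9·417 = 216
m = 216 > 0,  v_rel·d = 63 > 0  ⇒  inside

inside=yes margin=216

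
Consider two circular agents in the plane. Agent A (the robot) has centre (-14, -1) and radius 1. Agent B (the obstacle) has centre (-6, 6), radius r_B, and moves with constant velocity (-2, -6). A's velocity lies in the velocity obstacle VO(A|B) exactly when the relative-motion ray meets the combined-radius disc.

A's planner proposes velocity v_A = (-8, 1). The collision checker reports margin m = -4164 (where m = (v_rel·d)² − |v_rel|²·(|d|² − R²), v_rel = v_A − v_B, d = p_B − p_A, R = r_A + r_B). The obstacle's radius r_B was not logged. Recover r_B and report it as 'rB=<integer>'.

m = -4164
d = (8, 7);  v_rel = (-6, 7),  |v_rel|² = 85
v_rel×d = (-6)·(7) − (7)·(8) = -98
since m = R²·85 − (-98)²:  R² = (9604 + -4164) / 85 = 64
R = √64 = 8  ⇒  r_B = 8 − 1 = 7

rB=7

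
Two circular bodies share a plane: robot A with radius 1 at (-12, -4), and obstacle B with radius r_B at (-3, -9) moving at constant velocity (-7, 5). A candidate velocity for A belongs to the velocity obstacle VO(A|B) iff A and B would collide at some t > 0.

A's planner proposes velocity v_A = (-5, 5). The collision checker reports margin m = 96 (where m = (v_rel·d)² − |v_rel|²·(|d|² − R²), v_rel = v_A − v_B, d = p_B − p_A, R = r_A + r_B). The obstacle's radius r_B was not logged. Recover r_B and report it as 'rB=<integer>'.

m = 96
d = (9, -5);  v_rel = (2, 0),  |v_rel|² = 4
v_rel×d = (2)·(-5) − (0)·(9) = -10
since m = R²·4 − (-10)²:  R² = (100 + 96) / 4 = 49
R = √49 = 7  ⇒  r_B = 7 − 1 = 6

rB=6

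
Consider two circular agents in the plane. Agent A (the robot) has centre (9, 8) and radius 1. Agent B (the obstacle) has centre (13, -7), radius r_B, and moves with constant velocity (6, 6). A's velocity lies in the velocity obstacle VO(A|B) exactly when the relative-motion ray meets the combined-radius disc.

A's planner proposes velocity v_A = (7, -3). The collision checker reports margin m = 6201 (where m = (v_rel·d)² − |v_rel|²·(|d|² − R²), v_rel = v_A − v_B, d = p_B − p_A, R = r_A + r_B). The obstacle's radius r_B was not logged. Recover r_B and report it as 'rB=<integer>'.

m = 6201
d = (4, -15);  v_rel = (1, -9),  |v_rel|² = 82
v_rel×d = (1)·(-15) − (-9)·(4) = 21
since m = R²·82 − 21²:  R² = (441 + 6201) / 82 = 81
R = √81 = 9  ⇒  r_B = 9 − 1 = 8

rB=8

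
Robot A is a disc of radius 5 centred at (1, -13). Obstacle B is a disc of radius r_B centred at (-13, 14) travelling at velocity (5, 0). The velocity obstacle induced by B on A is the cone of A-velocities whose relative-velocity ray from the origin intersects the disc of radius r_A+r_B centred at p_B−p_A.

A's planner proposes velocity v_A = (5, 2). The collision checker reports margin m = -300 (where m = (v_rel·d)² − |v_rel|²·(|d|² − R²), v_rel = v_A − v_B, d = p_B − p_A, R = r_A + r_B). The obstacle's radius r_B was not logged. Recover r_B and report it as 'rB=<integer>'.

m = -300
d = (-14, 27);  v_rel = (0, 2),  |v_rel|² = 4
v_rel×d = (0)·(27) − (2)·(-14) = 28
since m = R²·4 − 28²:  R² = (784 + -300) / 4 = 121
R = √121 = 11  ⇒  r_B = 11 − 5 = 6

rB=6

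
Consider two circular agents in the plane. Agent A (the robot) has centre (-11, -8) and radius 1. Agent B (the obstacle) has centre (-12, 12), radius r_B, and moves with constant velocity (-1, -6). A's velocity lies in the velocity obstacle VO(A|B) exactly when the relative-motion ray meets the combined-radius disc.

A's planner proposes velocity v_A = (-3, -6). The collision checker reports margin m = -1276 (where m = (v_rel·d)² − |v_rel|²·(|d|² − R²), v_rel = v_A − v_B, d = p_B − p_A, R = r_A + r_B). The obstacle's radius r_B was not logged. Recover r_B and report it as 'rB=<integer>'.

m = -1276
d = (-1, 20);  v_rel = (-2, 0),  |v_rel|² = 4
v_rel×d = (-2)·(20) − (0)·(-1) = -40
since m = R²·4 − (-40)²:  R² = (1600 + -1276) / 4 = 81
R = √81 = 9  ⇒  r_B = 9 − 1 = 8

rB=8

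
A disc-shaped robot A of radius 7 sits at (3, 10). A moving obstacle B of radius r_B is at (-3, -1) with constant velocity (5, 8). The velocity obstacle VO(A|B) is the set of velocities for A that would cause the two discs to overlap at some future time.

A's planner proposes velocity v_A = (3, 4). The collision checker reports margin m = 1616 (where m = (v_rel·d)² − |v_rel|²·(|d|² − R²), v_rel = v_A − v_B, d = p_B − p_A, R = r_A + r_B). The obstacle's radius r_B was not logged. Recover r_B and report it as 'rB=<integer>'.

m = 1616
d = (-6, -11);  v_rel = (-2, -4),  |v_rel|² = 20
v_rel×d = (-2)·(-11) − (-4)·(-6) = -2
since m = R²·20 − (-2)²:  R² = (4 + 1616) / 20 = 81
R = √81 = 9  ⇒  r_B = 9 − 7 = 2

rB=2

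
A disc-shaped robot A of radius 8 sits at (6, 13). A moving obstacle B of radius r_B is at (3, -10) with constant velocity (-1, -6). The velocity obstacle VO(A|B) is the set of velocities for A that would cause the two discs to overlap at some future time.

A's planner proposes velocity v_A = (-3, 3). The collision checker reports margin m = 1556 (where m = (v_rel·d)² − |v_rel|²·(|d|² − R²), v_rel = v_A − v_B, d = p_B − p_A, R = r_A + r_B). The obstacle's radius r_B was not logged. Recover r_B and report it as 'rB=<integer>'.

m = 1556
d = (-3, -23);  v_rel = (-2, 9),  |v_rel|² = 85
v_rel×d = (-2)·(-23) − (9)·(-3) = 73
since m = R²·85 − 73²:  R² = (5329 + 1556) / 85 = 81
R = √81 = 9  ⇒  r_B = 9 − 8 = 1

rB=1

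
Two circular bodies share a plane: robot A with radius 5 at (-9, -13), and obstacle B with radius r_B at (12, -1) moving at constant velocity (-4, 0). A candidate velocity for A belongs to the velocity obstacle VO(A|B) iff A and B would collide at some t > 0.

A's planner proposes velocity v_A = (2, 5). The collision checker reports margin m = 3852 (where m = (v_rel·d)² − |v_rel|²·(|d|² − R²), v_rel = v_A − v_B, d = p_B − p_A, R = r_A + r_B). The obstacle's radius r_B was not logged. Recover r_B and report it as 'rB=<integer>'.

m = 3852
d = (21, 12);  v_rel = (6, 5),  |v_rel|² = 61
v_rel×d = (6)·(12) − (5)·(21) = -33
since m = R²·61 − (-33)²:  R² = (1089 + 3852) / 61 = 81
R = √81 = 9  ⇒  r_B = 9 − 5 = 4

rB=4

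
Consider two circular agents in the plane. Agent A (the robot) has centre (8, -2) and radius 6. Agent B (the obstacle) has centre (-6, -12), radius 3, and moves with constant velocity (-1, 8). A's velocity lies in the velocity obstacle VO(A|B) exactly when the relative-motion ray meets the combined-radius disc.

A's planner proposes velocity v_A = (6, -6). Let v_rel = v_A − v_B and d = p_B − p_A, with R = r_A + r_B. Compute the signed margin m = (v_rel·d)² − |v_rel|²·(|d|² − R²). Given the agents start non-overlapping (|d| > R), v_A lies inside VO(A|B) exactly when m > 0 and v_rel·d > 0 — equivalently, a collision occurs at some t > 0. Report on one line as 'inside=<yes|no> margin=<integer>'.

d = (-14, -10),  |d|² = 296;  R = 6+3 = 9,  c = 296−9² = 215
v_rel = (7, -14),  |v_rel|² = 245;  v_rel·d = (7)·(-14) + (-14)·(-10) = 42
245·t² − 84·t + 215 = 0  ⇒  m = 42² − 245·215 = -50911
m = -50911 < 0,  v_rel·d = 42 > 0  ⇒  outside

inside=no margin=-50911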